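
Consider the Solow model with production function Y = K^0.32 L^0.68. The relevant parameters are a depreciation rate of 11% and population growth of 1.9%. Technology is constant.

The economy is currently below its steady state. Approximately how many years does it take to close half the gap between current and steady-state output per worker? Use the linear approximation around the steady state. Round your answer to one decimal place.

t_½ ≈ 7.9 years

Near the steady state the convergence rate is λ = (1 − α)(n + δ).
λ = (1 − 0.32) × 0.129 = 0.68 × 0.129 = 0.08772
Half-life = ln 2 / λ = 0.6931 / 0.08772 ≈ 7.90 years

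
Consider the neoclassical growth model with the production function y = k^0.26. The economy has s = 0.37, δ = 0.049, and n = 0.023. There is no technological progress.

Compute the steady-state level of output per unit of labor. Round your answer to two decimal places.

y* = 1.78

At the steady state, Δk = 0, so s·k^α = (n + δ)·k.
Rearranging, k^(1−α) = s / (n + δ).
k^0.74 = 0.37 / (0.023 + 0.049) = 0.37 / 0.072 = 5.1389
k* = 5.1389^(1/0.74) ≈ 9.1335
y* = (k*)^α = 9.1335^0.26 ≈ 1.7773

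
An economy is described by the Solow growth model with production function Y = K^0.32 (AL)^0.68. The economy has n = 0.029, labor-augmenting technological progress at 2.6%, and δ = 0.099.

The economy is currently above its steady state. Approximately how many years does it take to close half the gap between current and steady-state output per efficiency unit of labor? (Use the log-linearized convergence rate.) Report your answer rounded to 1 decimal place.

Near the steady state the convergence rate is λ = (1 − α)(n + g + δ).
λ = (1 − 0.32) × 0.154 = 0.68 × 0.154 = 0.10472
Half-life = ln 2 / λ = 0.6931 / 0.10472 ≈ 6.62 years

t_½ ≈ 6.6 years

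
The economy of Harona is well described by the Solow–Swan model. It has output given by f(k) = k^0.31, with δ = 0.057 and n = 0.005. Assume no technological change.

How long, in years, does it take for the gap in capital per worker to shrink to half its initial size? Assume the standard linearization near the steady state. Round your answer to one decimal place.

Near the steady state the convergence rate is λ = (1 − α)(n + δ).
λ = (1 − 0.31) × 0.062 = 0.69 × 0.062 = 0.04278
Half-life = ln 2 / λ = 0.6931 / 0.04278 ≈ 16.20 years

half-life ≈ 16.2 years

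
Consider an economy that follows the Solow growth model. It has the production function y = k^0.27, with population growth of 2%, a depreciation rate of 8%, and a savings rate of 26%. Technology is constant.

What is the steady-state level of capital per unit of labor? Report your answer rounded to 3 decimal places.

k* = 3.702

Steady state requires s·f(k) = (n + δ)·k, i.e. s·k^α = (n + δ)·k.
Rearranging, k^(1−α) = s / (n + δ).
k^0.73 = 0.26 / (0.020 + 0.080) = 0.26 / 0.100 = 2.6000
k* = 2.6000^(1/0.73) ≈ 3.7022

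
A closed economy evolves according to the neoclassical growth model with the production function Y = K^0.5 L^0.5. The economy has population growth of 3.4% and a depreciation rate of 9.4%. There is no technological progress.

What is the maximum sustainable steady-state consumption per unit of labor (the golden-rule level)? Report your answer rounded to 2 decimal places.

At the golden rule, f'(k) = n + δ, so α·k^(α−1) = n + δ and k_gold = (α/(n + δ))^(1/(1−α)).
k_gold = (0.5/0.128)^(1/0.5) = 3.9063^2 ≈ 15.2592
c_gold = f(k_gold) − (n + δ)·k_gold = 3.9063 − 0.128×15.2592 ≈ 1.9531

c_gold ≈ 1.95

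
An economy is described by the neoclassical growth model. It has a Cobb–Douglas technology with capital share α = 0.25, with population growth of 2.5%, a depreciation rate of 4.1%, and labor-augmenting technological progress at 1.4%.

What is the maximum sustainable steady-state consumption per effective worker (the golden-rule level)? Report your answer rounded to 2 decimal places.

At the golden rule, f'(k) = n + g + δ, so α·k^(α−1) = n + g + δ and k_gold = (α/(n + g + δ))^(1/(1−α)).
k_gold = (0.25/0.080)^(1/0.75) = 3.1250^1.3333 ≈ 4.5686
c_gold = f(k_gold) − (n + g + δ)·k_gold = 1.4620 − 0.080×4.5686 ≈ 1.0965

c_gold ≈ 1.10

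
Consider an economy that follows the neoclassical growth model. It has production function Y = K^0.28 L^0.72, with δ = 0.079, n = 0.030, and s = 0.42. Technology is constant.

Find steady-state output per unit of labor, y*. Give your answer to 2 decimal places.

Steady state requires s·f(k) = (n + δ)·k, i.e. s·k^α = (n + δ)·k.
Dividing both sides by k: k^(1−α) = s / (n + δ).
k^0.72 = 0.42 / (0.030 + 0.079) = 0.42 / 0.109 = 3.8532
k* = 3.8532^(1/0.72) ≈ 6.5109
y* = (k*)^α = 6.5109^0.28 ≈ 1.6897

y* = 1.69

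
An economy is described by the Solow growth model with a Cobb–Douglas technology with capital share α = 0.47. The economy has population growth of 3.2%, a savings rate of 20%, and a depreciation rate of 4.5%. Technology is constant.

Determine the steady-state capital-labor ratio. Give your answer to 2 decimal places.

k* = 6.06

In steady state, investment equals break-even investment: s·k^α = (n + δ)·k.
Dividing both sides by k: k^(1−α) = s / (n + δ).
k^0.53 = 0.20 / (0.032 + 0.045) = 0.20 / 0.077 = 2.5974
k* = 2.5974^(1/0.53) ≈ 6.0555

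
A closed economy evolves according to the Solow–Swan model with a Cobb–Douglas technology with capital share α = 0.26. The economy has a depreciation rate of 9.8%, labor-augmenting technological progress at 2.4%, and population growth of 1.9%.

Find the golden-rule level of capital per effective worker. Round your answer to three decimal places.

k_gold ≈ 2.286

The golden rule sets f'(k) = n + g + δ, i.e. α·k^(α−1) = n + g + δ.
So k^(1−α) = α / (n + g + δ) = 0.26 / 0.141 = 1.8440.
k_gold = 1.8440^(1/0.74) ≈ 2.2863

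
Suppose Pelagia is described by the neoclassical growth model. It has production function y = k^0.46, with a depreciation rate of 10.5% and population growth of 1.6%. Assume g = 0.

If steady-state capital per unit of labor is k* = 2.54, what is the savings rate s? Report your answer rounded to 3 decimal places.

At the steady state, Δk = 0, so s·k^α = (n + δ)·k.
So s / (n + δ) = (k*)^(1−α) = 2.54^0.54 = 1.6543.
Therefore s = 1.6543 × (n + δ) = 1.6543 × 0.121 = 0.2002.

s ≈ 0.200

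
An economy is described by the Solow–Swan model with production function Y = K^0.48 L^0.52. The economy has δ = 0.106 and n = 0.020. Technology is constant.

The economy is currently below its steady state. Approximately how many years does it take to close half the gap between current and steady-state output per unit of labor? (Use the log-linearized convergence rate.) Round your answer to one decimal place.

t_½ ≈ 10.6 years

Near the steady state the convergence rate is λ = (1 − α)(n + δ).
λ = (1 − 0.48) × 0.126 = 0.52 × 0.126 = 0.06552
Half-life = ln 2 / λ = 0.6931 / 0.06552 ≈ 10.58 years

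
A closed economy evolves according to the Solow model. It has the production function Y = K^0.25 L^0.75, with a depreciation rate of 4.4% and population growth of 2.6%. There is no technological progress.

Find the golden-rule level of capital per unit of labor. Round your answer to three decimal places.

The golden rule sets f'(k) = n + δ, i.e. α·k^(α−1) = n + δ.
So k^(1−α) = α / (n + δ) = 0.25 / 0.070 = 3.5714.
k_gold = 3.5714^(1/0.75) ≈ 5.4591

k_gold ≈ 5.459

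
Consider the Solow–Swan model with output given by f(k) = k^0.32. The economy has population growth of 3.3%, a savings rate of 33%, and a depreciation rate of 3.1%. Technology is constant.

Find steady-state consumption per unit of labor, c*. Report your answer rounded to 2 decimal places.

In steady state, investment equals break-even investment: s·k^α = (n + δ)·k.
Dividing both sides by k: k^(1−α) = s / (n + δ).
k^0.68 = 0.33 / (0.033 + 0.031) = 0.33 / 0.064 = 5.1563
k* = 5.1563^(1/0.68) ≈ 11.1572
y* = (k*)^α = 11.1572^0.32 ≈ 2.1638
c* = (1 − s)·y* = (1 − 0.33) × 2.1638 ≈ 1.4497

c* = 1.45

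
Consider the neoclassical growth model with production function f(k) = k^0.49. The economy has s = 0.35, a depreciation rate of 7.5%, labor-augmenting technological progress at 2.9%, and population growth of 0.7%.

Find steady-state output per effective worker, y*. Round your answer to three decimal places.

Steady state requires s·f(k) = (n + g + δ)·k, i.e. s·k^α = (n + g + δ)·k.
Dividing both sides by k: k^(1−α) = s / (n + g + δ).
k^0.51 = 0.35 / (0.007 + 0.029 + 0.075) = 0.35 / 0.111 = 3.1532
k* = 3.1532^(1/0.51) ≈ 9.5048
y* = (k*)^α = 9.5048^0.49 ≈ 3.0143

y* = 3.014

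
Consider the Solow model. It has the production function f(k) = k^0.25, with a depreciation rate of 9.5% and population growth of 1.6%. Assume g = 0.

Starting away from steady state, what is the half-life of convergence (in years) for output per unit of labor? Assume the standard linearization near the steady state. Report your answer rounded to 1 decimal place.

Near the steady state the convergence rate is λ = (1 − α)(n + δ).
λ = (1 − 0.25) × 0.111 = 0.75 × 0.111 = 0.08325
Half-life = ln 2 / λ = 0.6931 / 0.08325 ≈ 8.33 years

t_½ ≈ 8.3 years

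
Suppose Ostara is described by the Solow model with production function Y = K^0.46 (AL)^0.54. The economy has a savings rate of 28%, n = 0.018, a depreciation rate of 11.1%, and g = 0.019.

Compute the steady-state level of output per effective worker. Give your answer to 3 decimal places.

Steady state requires s·f(k) = (n + g + δ)·k, i.e. s·k^α = (n + g + δ)·k.
Rearranging, k^(1−α) = s / (n + g + δ).
k^0.54 = 0.28 / (0.018 + 0.019 + 0.111) = 0.28 / 0.148 = 1.8919
k* = 1.8919^(1/0.54) ≈ 3.2567
y* = (k*)^α = 3.2567^0.46 ≈ 1.7214

y* ≈ 1.721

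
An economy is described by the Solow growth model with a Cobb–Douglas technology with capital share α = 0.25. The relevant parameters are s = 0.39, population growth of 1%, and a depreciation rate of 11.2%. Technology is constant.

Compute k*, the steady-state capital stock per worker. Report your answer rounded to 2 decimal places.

k* = 4.71

At the steady state, Δk = 0, so s·k^α = (n + δ)·k.
Dividing both sides by k: k^(1−α) = s / (n + δ).
k^0.75 = 0.39 / (0.010 + 0.112) = 0.39 / 0.122 = 3.1967
k* = 3.1967^(1/0.75) ≈ 4.7091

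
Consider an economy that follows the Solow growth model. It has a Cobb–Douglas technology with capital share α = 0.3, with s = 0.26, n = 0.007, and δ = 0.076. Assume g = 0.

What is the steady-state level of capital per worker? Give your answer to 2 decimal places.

k* ≈ 5.11

Steady state requires s·f(k) = (n + δ)·k, i.e. s·k^α = (n + δ)·k.
Dividing both sides by k: k^(1−α) = s / (n + δ).
k^0.7 = 0.26 / (0.007 + 0.076) = 0.26 / 0.083 = 3.1325
k* = 3.1325^(1/0.7) ≈ 5.1099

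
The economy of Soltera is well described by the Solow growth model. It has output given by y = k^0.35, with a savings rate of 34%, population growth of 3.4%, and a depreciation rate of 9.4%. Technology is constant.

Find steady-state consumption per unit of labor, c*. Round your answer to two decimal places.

Steady state requires s·f(k) = (n + δ)·k, i.e. s·k^α = (n + δ)·k.
Rearranging, k^(1−α) = s / (n + δ).
k^0.65 = 0.34 / (0.034 + 0.094) = 0.34 / 0.128 = 2.6563
k* = 2.6563^(1/0.65) ≈ 4.4950
y* = (k*)^α = 4.4950^0.35 ≈ 1.6922
c* = (1 − s)·y* = (1 − 0.34) × 1.6922 ≈ 1.1169

c* = 1.12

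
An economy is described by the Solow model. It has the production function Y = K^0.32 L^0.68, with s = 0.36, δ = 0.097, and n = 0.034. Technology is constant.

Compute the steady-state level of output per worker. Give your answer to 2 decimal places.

In steady state, investment equals break-even investment: s·k^α = (n + δ)·k.
Dividing both sides by k: k^(1−α) = s / (n + δ).
k^0.68 = 0.36 / (0.034 + 0.097) = 0.36 / 0.131 = 2.7481
k* = 2.7481^(1/0.68) ≈ 4.4222
y* = (k*)^α = 4.4222^0.32 ≈ 1.6092

y* = 1.61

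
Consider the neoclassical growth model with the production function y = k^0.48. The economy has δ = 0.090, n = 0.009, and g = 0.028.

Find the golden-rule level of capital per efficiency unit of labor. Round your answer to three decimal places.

The golden rule sets f'(k) = n + g + δ, i.e. α·k^(α−1) = n + g + δ.
So k^(1−α) = α / (n + g + δ) = 0.48 / 0.127 = 3.7795.
k_gold = 3.7795^(1/0.52) ≈ 12.8959

k_gold ≈ 12.896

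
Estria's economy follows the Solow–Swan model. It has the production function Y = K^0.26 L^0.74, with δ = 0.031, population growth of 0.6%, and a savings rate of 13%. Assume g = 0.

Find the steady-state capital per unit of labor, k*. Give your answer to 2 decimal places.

k* ≈ 5.46

In steady state, investment equals break-even investment: s·k^α = (n + δ)·k.
Rearranging, k^(1−α) = s / (n + δ).
k^0.74 = 0.13 / (0.006 + 0.031) = 0.13 / 0.037 = 3.5135
k* = 3.5135^(1/0.74) ≈ 5.4637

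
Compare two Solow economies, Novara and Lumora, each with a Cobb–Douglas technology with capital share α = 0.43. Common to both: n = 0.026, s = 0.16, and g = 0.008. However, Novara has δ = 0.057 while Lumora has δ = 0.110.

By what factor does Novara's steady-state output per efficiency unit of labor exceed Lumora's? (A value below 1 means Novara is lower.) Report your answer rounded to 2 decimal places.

ratio ≈ 1.41

Steady-state y* = [s/(n + g + δ)]^(α/(1−α)), so the ratio is [ (s_N/(n + g + δ)_N) / (s_L/(n + g + δ)_L) ]^0.7544.
s_N/(n + g + δ)_N = 0.16/0.091 = 1.7582; s_L/(n + g + δ)_L = 0.16/0.144 = 1.1111.
Ratio = (1.7582/1.1111)^0.7544 = 1.5824^0.7544 ≈ 1.4137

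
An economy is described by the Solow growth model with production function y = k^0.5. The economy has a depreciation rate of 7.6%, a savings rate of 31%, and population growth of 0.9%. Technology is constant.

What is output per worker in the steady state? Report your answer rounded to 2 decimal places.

Steady state requires s·f(k) = (n + δ)·k, i.e. s·k^α = (n + δ)·k.
Rearranging, k^(1−α) = s / (n + δ).
k^0.5 = 0.31 / (0.009 + 0.076) = 0.31 / 0.085 = 3.6471
k* = 3.6471^(1/0.5) ≈ 13.3013
y* = (k*)^α = 13.3013^0.5 ≈ 3.6471

y* ≈ 3.65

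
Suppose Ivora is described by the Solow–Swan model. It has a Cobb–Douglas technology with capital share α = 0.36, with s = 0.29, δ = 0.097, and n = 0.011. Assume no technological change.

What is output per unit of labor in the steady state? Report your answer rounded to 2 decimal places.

y* ≈ 1.74

At the steady state, Δk = 0, so s·k^α = (n + δ)·k.
Rearranging, k^(1−α) = s / (n + δ).
k^0.64 = 0.29 / (0.011 + 0.097) = 0.29 / 0.108 = 2.6852
k* = 2.6852^(1/0.64) ≈ 4.6803
y* = (k*)^α = 4.6803^0.36 ≈ 1.7430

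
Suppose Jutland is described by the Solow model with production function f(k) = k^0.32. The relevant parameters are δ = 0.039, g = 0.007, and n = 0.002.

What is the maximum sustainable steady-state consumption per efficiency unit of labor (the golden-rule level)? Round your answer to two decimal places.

At the golden rule, f'(k) = n + g + δ, so α·k^(α−1) = n + g + δ and k_gold = (α/(n + g + δ))^(1/(1−α)).
k_gold = (0.32/0.048)^(1/0.68) = 6.6667^1.4706 ≈ 16.2796
c_gold = f(k_gold) − (n + g + δ)·k_gold = 2.4419 − 0.048×16.2796 ≈ 1.6605

c_gold ≈ 1.66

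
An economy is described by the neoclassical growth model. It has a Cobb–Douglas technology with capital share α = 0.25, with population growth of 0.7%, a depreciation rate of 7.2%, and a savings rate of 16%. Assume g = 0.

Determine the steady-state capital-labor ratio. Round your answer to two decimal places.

k* ≈ 2.56

At the steady state, Δk = 0, so s·k^α = (n + δ)·k.
Dividing both sides by k: k^(1−α) = s / (n + δ).
k^0.75 = 0.16 / (0.007 + 0.072) = 0.16 / 0.079 = 2.0253
k* = 2.0253^(1/0.75) ≈ 2.5624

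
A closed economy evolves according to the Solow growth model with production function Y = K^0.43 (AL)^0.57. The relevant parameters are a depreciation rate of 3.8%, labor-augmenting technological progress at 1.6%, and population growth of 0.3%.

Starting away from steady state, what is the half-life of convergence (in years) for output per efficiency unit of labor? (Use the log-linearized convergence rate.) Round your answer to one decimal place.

Near the steady state the convergence rate is λ = (1 − α)(n + g + δ).
λ = (1 − 0.43) × 0.057 = 0.57 × 0.057 = 0.03249
Half-life = ln 2 / λ = 0.6931 / 0.03249 ≈ 21.33 years

t_½ ≈ 21.3 years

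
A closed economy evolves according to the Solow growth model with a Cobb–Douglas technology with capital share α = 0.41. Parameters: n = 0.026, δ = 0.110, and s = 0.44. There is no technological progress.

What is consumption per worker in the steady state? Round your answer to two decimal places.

c* ≈ 1.27

At the steady state, Δk = 0, so s·k^α = (n + δ)·k.
Dividing both sides by k: k^(1−α) = s / (n + δ).
k^0.59 = 0.44 / (0.026 + 0.110) = 0.44 / 0.136 = 3.2353
k* = 3.2353^(1/0.59) ≈ 7.3158
y* = (k*)^α = 7.3158^0.41 ≈ 2.2612
c* = (1 − s)·y* = (1 − 0.44) × 2.2612 ≈ 1.2663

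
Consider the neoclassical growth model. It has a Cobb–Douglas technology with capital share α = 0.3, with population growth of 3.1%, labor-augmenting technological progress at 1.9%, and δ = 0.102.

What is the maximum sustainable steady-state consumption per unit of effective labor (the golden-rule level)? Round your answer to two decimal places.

At the golden rule, f'(k) = n + g + δ, so α·k^(α−1) = n + g + δ and k_gold = (α/(n + g + δ))^(1/(1−α)).
k_gold = (0.3/0.152)^(1/0.7) = 1.9737^1.4286 ≈ 2.6414
c_gold = f(k_gold) − (n + g + δ)·k_gold = 1.3383 − 0.152×2.6414 ≈ 0.9368

c_gold ≈ 0.94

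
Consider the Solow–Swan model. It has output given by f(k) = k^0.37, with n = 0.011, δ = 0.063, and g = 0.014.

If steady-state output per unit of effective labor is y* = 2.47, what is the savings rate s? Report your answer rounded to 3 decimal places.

In steady state, investment equals break-even investment: s·k^α = (n + g + δ)·k.
Since y* = [s/(n + g + δ)]^(α/(1−α)), we have s/(n + g + δ) = (y*)^((1−α)/α) = 2.47^1.7027 = 4.6628.
Therefore s = 4.6628 × (n + g + δ) = 4.6628 × 0.088 = 0.4103.

s ≈ 0.410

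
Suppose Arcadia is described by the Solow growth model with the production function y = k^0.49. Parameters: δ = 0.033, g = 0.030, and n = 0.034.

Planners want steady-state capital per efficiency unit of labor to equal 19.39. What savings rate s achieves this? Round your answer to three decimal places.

s ≈ 0.440

At the steady state, Δk = 0, so s·k^α = (n + g + δ)·k.
So s / (n + g + δ) = (k*)^(1−α) = 19.39^0.51 = 4.5359.
Therefore s = 4.5359 × (n + g + δ) = 4.5359 × 0.097 = 0.4400.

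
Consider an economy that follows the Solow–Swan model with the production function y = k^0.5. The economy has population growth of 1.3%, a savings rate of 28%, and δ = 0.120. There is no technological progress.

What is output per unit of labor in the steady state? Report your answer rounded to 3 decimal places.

In steady state, investment equals break-even investment: s·k^α = (n + δ)·k.
Rearranging, k^(1−α) = s / (n + δ).
k^0.5 = 0.28 / (0.013 + 0.120) = 0.28 / 0.133 = 2.1053
k* = 2.1053^(1/0.5) ≈ 4.4323
y* = (k*)^α = 4.4323^0.5 ≈ 2.1053

y* = 2.105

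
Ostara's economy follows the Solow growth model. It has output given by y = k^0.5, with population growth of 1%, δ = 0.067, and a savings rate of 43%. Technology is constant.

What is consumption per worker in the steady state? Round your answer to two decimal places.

Steady state requires s·f(k) = (n + δ)·k, i.e. s·k^α = (n + δ)·k.
Rearranging, k^(1−α) = s / (n + δ).
k^0.5 = 0.43 / (0.010 + 0.067) = 0.43 / 0.077 = 5.5844
k* = 5.5844^(1/0.5) ≈ 31.1855
y* = (k*)^α = 31.1855^0.5 ≈ 5.5844
c* = (1 − s)·y* = (1 − 0.43) × 5.5844 ≈ 3.1831

c* ≈ 3.18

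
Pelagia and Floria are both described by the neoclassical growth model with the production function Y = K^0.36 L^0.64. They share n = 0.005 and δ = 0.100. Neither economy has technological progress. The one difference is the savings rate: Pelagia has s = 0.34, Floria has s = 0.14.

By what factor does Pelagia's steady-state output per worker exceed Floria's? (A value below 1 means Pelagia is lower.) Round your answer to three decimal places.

ratio ≈ 1.647

Steady-state y* = [s/(n + δ)]^(α/(1−α)), so the ratio is [ (s_P/(n + δ)_P) / (s_F/(n + δ)_F) ]^0.5625.
s_P/(n + δ)_P = 0.34/0.105 = 3.2381; s_F/(n + δ)_F = 0.14/0.105 = 1.3333.
Ratio = (3.2381/1.3333)^0.5625 = 2.4286^0.5625 ≈ 1.6473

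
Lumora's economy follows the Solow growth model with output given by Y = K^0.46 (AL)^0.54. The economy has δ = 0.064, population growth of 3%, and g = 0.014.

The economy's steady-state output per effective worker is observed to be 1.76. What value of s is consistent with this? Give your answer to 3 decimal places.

s ≈ 0.210

In steady state, investment equals break-even investment: s·k^α = (n + g + δ)·k.
Since y* = [s/(n + g + δ)]^(α/(1−α)), we have s/(n + g + δ) = (y*)^((1−α)/α) = 1.76^1.1739 = 1.9418.
Therefore s = 1.9418 × (n + g + δ) = 1.9418 × 0.108 = 0.2097.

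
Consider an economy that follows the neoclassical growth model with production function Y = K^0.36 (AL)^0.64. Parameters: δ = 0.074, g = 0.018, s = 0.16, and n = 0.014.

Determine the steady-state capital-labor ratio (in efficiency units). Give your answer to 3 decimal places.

At the steady state, Δk = 0, so s·k^α = (n + g + δ)·k.
Dividing both sides by k: k^(1−α) = s / (n + g + δ).
k^0.64 = 0.16 / (0.014 + 0.018 + 0.074) = 0.16 / 0.106 = 1.5094
k* = 1.5094^(1/0.64) ≈ 1.9028

k* = 1.903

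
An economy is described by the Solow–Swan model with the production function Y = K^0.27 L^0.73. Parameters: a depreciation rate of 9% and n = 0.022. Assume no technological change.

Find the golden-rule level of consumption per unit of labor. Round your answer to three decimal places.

c_gold ≈ 1.011

At the golden rule, f'(k) = n + δ, so α·k^(α−1) = n + δ and k_gold = (α/(n + δ))^(1/(1−α)).
k_gold = (0.27/0.112)^(1/0.73) = 2.4107^1.3699 ≈ 3.3381
c_gold = f(k_gold) − (n + δ)·k_gold = 1.3847 − 0.112×3.3381 ≈ 1.0108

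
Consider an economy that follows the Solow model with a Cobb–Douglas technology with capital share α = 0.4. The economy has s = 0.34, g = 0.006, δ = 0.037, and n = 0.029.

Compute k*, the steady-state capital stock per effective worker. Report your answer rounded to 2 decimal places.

k* = 13.29

Steady state requires s·f(k) = (n + g + δ)·k, i.e. s·k^α = (n + g + δ)·k.
Rearranging, k^(1−α) = s / (n + g + δ).
k^0.6 = 0.34 / (0.029 + 0.006 + 0.037) = 0.34 / 0.072 = 4.7222
k* = 4.7222^(1/0.6) ≈ 13.2915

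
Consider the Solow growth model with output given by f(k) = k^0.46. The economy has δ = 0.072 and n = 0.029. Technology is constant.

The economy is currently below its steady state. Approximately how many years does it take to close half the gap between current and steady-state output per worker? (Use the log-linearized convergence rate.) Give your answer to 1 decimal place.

Near the steady state the convergence rate is λ = (1 − α)(n + δ).
λ = (1 − 0.46) × 0.101 = 0.54 × 0.101 = 0.05454
Half-life = ln 2 / λ = 0.6931 / 0.05454 ≈ 12.71 years

t_½ ≈ 12.7 years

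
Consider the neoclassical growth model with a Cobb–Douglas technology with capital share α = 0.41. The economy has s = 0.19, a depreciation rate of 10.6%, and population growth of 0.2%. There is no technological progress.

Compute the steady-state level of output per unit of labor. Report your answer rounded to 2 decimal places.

In steady state, investment equals break-even investment: s·k^α = (n + δ)·k.
Dividing both sides by k: k^(1−α) = s / (n + δ).
k^0.59 = 0.19 / (0.002 + 0.106) = 0.19 / 0.108 = 1.7593
k* = 1.7593^(1/0.59) ≈ 2.6051
y* = (k*)^α = 2.6051^0.41 ≈ 1.4808

y* = 1.48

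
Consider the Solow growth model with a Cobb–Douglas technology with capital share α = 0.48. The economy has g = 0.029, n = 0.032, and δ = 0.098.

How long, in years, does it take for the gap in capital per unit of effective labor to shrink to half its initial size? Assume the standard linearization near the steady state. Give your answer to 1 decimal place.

Near the steady state the convergence rate is λ = (1 − α)(n + g + δ).
λ = (1 − 0.48) × 0.159 = 0.52 × 0.159 = 0.08268
Half-life = ln 2 / λ = 0.6931 / 0.08268 ≈ 8.38 years

half-life ≈ 8.4 years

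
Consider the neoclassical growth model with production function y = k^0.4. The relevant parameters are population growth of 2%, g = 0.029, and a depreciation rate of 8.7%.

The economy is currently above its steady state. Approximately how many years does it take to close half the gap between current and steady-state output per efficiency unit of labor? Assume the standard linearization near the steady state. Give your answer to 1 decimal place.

about 8.5 years

Near the steady state the convergence rate is λ = (1 − α)(n + g + δ).
λ = (1 − 0.4) × 0.136 = 0.6 × 0.136 = 0.0816
Half-life = ln 2 / λ = 0.6931 / 0.0816 ≈ 8.49 years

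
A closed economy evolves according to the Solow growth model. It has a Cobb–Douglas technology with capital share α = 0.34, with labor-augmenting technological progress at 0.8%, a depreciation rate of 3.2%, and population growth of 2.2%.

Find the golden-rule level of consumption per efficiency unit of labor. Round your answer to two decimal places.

At the golden rule, f'(k) = n + g + δ, so α·k^(α−1) = n + g + δ and k_gold = (α/(n + g + δ))^(1/(1−α)).
k_gold = (0.34/0.062)^(1/0.66) = 5.4839^1.5152 ≈ 13.1786
c_gold = f(k_gold) − (n + g + δ)·k_gold = 2.4030 − 0.062×13.1786 ≈ 1.5859

c_gold ≈ 1.59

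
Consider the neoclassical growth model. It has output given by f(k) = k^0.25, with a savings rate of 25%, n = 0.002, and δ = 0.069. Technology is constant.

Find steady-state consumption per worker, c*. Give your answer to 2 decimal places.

c* ≈ 1.14

At the steady state, Δk = 0, so s·k^α = (n + δ)·k.
Dividing both sides by k: k^(1−α) = s / (n + δ).
k^0.75 = 0.25 / (0.002 + 0.069) = 0.25 / 0.071 = 3.5211
k* = 3.5211^(1/0.75) ≈ 5.3568
y* = (k*)^α = 5.3568^0.25 ≈ 1.5213
c* = (1 − s)·y* = (1 − 0.25) × 1.5213 ≈ 1.1410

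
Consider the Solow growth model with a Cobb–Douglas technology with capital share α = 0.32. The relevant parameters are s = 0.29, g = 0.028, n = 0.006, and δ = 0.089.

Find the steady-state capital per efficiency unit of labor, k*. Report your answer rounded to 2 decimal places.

k* ≈ 3.53

In steady state, investment equals break-even investment: s·k^α = (n + g + δ)·k.
Rearranging, k^(1−α) = s / (n + g + δ).
k^0.68 = 0.29 / (0.006 + 0.028 + 0.089) = 0.29 / 0.123 = 2.3577
k* = 2.3577^(1/0.68) ≈ 3.5300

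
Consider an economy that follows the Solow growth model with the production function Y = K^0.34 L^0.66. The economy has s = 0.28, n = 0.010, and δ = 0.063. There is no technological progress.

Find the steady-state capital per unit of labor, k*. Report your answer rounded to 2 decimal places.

k* ≈ 7.67

Steady state requires s·f(k) = (n + δ)·k, i.e. s·k^α = (n + δ)·k.
Rearranging, k^(1−α) = s / (n + δ).
k^0.66 = 0.28 / (0.010 + 0.063) = 0.28 / 0.073 = 3.8356
k* = 3.8356^(1/0.66) ≈ 7.6665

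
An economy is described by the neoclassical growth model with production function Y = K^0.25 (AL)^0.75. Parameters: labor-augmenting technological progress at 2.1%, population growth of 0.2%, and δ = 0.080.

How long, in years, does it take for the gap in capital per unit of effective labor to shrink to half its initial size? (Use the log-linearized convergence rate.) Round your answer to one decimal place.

Near the steady state the convergence rate is λ = (1 − α)(n + g + δ).
λ = (1 − 0.25) × 0.103 = 0.75 × 0.103 = 0.07725
Half-life = ln 2 / λ = 0.6931 / 0.07725 ≈ 8.97 years

about 9.0 years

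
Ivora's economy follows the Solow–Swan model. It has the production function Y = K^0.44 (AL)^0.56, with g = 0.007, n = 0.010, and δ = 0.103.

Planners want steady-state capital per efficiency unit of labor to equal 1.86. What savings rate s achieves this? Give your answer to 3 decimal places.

s ≈ 0.170

At the steady state, Δk = 0, so s·k^α = (n + g + δ)·k.
So s / (n + g + δ) = (k*)^(1−α) = 1.86^0.56 = 1.4156.
Therefore s = 1.4156 × (n + g + δ) = 1.4156 × 0.120 = 0.1699.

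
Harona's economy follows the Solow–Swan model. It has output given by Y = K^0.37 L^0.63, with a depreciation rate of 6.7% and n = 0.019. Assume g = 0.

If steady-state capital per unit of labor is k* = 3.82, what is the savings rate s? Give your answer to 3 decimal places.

At the steady state, Δk = 0, so s·k^α = (n + δ)·k.
So s / (n + δ) = (k*)^(1−α) = 3.82^0.63 = 2.3265.
Therefore s = 2.3265 × (n + δ) = 2.3265 × 0.086 = 0.2001.

s ≈ 0.200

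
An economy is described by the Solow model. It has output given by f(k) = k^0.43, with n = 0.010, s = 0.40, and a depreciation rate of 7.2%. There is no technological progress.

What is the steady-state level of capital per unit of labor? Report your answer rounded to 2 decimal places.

Steady state requires s·f(k) = (n + δ)·k, i.e. s·k^α = (n + δ)·k.
Rearranging, k^(1−α) = s / (n + δ).
k^0.57 = 0.40 / (0.010 + 0.072) = 0.40 / 0.082 = 4.8780
k* = 4.8780^(1/0.57) ≈ 16.1228

k* ≈ 16.12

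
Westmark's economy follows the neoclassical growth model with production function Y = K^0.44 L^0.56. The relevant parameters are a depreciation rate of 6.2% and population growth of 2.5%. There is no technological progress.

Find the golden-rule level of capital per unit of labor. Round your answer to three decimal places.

k_gold ≈ 18.073

The golden rule sets f'(k) = n + δ, i.e. α·k^(α−1) = n + δ.
So k^(1−α) = α / (n + δ) = 0.44 / 0.087 = 5.0575.
k_gold = 5.0575^(1/0.56) ≈ 18.0729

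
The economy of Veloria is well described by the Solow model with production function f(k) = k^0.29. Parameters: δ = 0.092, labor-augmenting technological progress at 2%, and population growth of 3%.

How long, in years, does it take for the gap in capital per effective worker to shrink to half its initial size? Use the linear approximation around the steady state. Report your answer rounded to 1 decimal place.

Near the steady state the convergence rate is λ = (1 − α)(n + g + δ).
λ = (1 − 0.29) × 0.142 = 0.71 × 0.142 = 0.10082
Half-life = ln 2 / λ = 0.6931 / 0.10082 ≈ 6.87 years

t_½ ≈ 6.9 years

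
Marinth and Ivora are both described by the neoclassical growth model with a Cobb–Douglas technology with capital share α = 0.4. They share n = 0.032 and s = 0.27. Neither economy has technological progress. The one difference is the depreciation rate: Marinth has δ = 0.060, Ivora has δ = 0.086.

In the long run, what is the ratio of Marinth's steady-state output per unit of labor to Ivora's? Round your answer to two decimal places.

y*_M / y*_I ≈ 1.18

Steady-state y* = [s/(n + δ)]^(α/(1−α)), so the ratio is [ (s_M/(n + δ)_M) / (s_I/(n + δ)_I) ]^0.6667.
s_M/(n + δ)_M = 0.27/0.092 = 2.9348; s_I/(n + δ)_I = 0.27/0.118 = 2.2881.
Ratio = (2.9348/2.2881)^0.6667 = 1.2826^0.6667 ≈ 1.1805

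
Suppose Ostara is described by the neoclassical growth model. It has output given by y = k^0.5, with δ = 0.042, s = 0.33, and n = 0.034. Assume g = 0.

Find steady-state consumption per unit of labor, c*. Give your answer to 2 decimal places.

In steady state, investment equals break-even investment: s·k^α = (n + δ)·k.
Dividing both sides by k: k^(1−α) = s / (n + δ).
k^0.5 = 0.33 / (0.034 + 0.042) = 0.33 / 0.076 = 4.3421
k* = 4.3421^(1/0.5) ≈ 18.8538
y* = (k*)^α = 18.8538^0.5 ≈ 4.3421
c* = (1 − s)·y* = (1 − 0.33) × 4.3421 ≈ 2.9092

c* = 2.91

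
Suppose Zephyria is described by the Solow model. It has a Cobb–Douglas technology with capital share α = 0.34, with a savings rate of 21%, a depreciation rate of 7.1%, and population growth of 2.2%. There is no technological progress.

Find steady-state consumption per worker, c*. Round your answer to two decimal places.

Steady state requires s·f(k) = (n + δ)·k, i.e. s·k^α = (n + δ)·k.
Dividing both sides by k: k^(1−α) = s / (n + δ).
k^0.66 = 0.21 / (0.022 + 0.071) = 0.21 / 0.093 = 2.2581
k* = 2.2581^(1/0.66) ≈ 3.4354
y* = (k*)^α = 3.4354^0.34 ≈ 1.5214
c* = (1 − s)·y* = (1 − 0.21) × 1.5214 ≈ 1.2019

c* ≈ 1.20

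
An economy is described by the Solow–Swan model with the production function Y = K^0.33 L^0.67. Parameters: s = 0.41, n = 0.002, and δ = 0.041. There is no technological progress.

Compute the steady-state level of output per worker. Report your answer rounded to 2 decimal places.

In steady state, investment equals break-even investment: s·k^α = (n + δ)·k.
Rearranging, k^(1−α) = s / (n + δ).
k^0.67 = 0.41 / (0.002 + 0.041) = 0.41 / 0.043 = 9.5349
k* = 9.5349^(1/0.67) ≈ 28.9512
y* = (k*)^α = 28.9512^0.33 ≈ 3.0363

y* ≈ 3.04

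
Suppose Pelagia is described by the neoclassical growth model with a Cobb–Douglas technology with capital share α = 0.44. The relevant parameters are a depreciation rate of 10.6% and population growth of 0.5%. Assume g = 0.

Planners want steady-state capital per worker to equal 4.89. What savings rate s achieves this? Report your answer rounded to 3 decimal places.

s ≈ 0.270

In steady state, investment equals break-even investment: s·k^α = (n + δ)·k.
So s / (n + δ) = (k*)^(1−α) = 4.89^0.56 = 2.4323.
Therefore s = 2.4323 × (n + δ) = 2.4323 × 0.111 = 0.2700.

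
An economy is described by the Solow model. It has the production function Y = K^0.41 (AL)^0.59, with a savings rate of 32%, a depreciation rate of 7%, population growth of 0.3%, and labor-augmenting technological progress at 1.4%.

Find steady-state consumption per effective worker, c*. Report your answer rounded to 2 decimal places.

c* ≈ 1.68

In steady state, investment equals break-even investment: s·k^α = (n + g + δ)·k.
Rearranging, k^(1−α) = s / (n + g + δ).
k^0.59 = 0.32 / (0.003 + 0.014 + 0.070) = 0.32 / 0.087 = 3.6782
k* = 3.6782^(1/0.59) ≈ 9.0929
y* = (k*)^α = 9.0929^0.41 ≈ 2.4721
c* = (1 − s)·y* = (1 − 0.32) × 2.4721 ≈ 1.6810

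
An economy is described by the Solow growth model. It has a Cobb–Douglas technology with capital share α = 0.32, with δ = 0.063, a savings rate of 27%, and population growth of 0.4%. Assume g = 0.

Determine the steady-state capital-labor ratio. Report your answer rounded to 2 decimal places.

k* ≈ 7.76

Steady state requires s·f(k) = (n + δ)·k, i.e. s·k^α = (n + δ)·k.
Rearranging, k^(1−α) = s / (n + δ).
k^0.68 = 0.27 / (0.004 + 0.063) = 0.27 / 0.067 = 4.0299
k* = 4.0299^(1/0.68) ≈ 7.7649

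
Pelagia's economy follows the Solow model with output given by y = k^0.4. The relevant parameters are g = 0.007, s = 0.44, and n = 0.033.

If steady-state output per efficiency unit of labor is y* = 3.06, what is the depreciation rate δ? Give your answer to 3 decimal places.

At the steady state, Δk = 0, so s·k^α = (n + g + δ)·k.
Since y* = [s/(n + g + δ)]^(α/(1−α)), we have s/(n + g + δ) = (y*)^((1−α)/α) = 3.06^1.5 = 5.3528.
Therefore n + g + δ = s / 5.3528 = 0.44 / 5.3528 = 0.0822, so δ = 0.0822 − 0.040 = 0.0422.

δ ≈ 0.042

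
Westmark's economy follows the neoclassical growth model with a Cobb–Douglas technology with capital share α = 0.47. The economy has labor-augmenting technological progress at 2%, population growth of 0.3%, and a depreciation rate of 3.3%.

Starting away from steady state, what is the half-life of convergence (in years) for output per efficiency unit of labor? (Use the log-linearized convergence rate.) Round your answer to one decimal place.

Near the steady state the convergence rate is λ = (1 − α)(n + g + δ).
λ = (1 − 0.47) × 0.056 = 0.53 × 0.056 = 0.02968
Half-life = ln 2 / λ = 0.6931 / 0.02968 ≈ 23.35 years

about 23.4 years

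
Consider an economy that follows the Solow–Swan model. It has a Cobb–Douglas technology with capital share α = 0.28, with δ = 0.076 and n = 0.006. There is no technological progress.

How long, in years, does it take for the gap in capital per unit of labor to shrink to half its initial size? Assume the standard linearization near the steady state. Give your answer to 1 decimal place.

t_½ ≈ 11.7 years

Near the steady state the convergence rate is λ = (1 − α)(n + δ).
λ = (1 − 0.28) × 0.082 = 0.72 × 0.082 = 0.05904
Half-life = ln 2 / λ = 0.6931 / 0.05904 ≈ 11.74 years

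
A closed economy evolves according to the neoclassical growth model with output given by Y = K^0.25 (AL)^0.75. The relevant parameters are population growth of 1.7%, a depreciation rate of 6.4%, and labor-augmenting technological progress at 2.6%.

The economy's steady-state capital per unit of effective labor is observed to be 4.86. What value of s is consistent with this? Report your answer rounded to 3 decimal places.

s ≈ 0.350

In steady state, investment equals break-even investment: s·k^α = (n + g + δ)·k.
So s / (n + g + δ) = (k*)^(1−α) = 4.86^0.75 = 3.2732.
Therefore s = 3.2732 × (n + g + δ) = 3.2732 × 0.107 = 0.3502.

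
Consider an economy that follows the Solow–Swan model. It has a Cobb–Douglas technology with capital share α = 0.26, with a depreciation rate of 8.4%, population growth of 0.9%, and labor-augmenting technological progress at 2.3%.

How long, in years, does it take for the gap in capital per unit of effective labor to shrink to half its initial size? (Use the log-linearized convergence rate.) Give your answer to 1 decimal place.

Near the steady state the convergence rate is λ = (1 − α)(n + g + δ).
λ = (1 − 0.26) × 0.116 = 0.74 × 0.116 = 0.08584
Half-life = ln 2 / λ = 0.6931 / 0.08584 ≈ 8.07 years

t_½ ≈ 8.1 years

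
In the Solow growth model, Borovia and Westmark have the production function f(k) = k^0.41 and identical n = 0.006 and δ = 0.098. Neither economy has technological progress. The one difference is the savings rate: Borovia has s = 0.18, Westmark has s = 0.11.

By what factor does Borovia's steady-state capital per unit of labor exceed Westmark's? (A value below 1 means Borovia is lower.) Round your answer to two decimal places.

Steady-state k* = [s/(n + δ)]^(1/(1−α)), so the ratio is [ (s_B/(n + δ)_B) / (s_W/(n + δ)_W) ]^1.6949.
s_B/(n + δ)_B = 0.18/0.104 = 1.7308; s_W/(n + δ)_W = 0.11/0.104 = 1.0577.
Ratio = (1.7308/1.0577)^1.6949 = 1.6364^1.6949 ≈ 2.3042

ratio ≈ 2.30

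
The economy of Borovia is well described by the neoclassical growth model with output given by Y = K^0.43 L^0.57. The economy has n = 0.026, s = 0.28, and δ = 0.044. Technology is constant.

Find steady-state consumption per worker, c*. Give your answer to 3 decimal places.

At the steady state, Δk = 0, so s·k^α = (n + δ)·k.
Dividing both sides by k: k^(1−α) = s / (n + δ).
k^0.57 = 0.28 / (0.026 + 0.044) = 0.28 / 0.070 = 4.0000
k* = 4.0000^(1/0.57) ≈ 11.3827
y* = (k*)^α = 11.3827^0.43 ≈ 2.8457
c* = (1 − s)·y* = (1 − 0.28) × 2.8457 ≈ 2.0489

c* = 2.049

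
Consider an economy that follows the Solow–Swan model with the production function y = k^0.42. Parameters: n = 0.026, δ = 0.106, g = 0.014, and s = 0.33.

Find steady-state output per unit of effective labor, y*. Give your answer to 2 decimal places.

y* = 1.80

Steady state requires s·f(k) = (n + g + δ)·k, i.e. s·k^α = (n + g + δ)·k.
Dividing both sides by k: k^(1−α) = s / (n + g + δ).
k^0.58 = 0.33 / (0.026 + 0.014 + 0.106) = 0.33 / 0.146 = 2.2603
k* = 2.2603^(1/0.58) ≈ 4.0797
y* = (k*)^α = 4.0797^0.42 ≈ 1.8049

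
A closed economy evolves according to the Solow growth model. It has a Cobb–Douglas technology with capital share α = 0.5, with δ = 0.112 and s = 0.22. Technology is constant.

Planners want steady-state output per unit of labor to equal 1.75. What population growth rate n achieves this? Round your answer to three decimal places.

n ≈ 0.014

In steady state, investment equals break-even investment: s·k^α = (n + δ)·k.
Since y* = [s/(n + δ)]^(α/(1−α)), we have s/(n + δ) = (y*)^((1−α)/α) = 1.75^1 = 1.7500.
Therefore n + δ = s / 1.7500 = 0.22 / 1.7500 = 0.1257, so n = 0.1257 − 0.112 = 0.0137.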